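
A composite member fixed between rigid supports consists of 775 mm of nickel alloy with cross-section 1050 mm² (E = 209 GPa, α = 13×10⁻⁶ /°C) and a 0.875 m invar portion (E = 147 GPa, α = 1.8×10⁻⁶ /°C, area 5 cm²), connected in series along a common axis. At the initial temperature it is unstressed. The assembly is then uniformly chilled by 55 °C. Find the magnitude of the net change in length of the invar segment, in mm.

If the supports were absent, the total length change would be Σ αᵢΔT Lᵢ = 13×10⁻⁶×55×775 + 1.8×10⁻⁶×55×875 = 0.6407 mm.
Since the ends are fixed, an axial force P builds up, equal in every segment, with P · Σ Lᵢ/(AᵢEᵢ) = δ_free.
Σ Lᵢ/(AᵢEᵢ) = 775/(1050×209×10³) + 875/(500×147×10³) = 1.544×10⁻⁵ mm/N.
Hence P = δ_free / Σ(L/AE) = 0.6407/1.544×10⁻⁵ = 41.51 kN (tensile).
For the invar segment, free thermal change = 1.8×10⁻⁶×55×875 = 0.08662 mm and elastic change from P = 41510×875/(500×147×10³) = 0.4942 mm; these oppose, so the net change is 0.408 mm (segment lengthens).

|ΔL| ≈ 0.408 mm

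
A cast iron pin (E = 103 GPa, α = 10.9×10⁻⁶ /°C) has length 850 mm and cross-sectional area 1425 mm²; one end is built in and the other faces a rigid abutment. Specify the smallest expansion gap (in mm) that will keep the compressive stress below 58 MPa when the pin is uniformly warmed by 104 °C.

g ≈ 0.485 mm

Free expansion if unrestrained: δ_free = αΔT L = 10.9×10⁻⁶ × 104 × 850 = 0.9636 mm.
At the allowable stress the elastic shortening the wall may impose is σL/E = 58 × 850 / (103×10³) = 0.4786 mm.
So the gap has to take up the difference, g_min = δ_free − σL/E = 0.9636 − 0.4786 = 0.4849 mm.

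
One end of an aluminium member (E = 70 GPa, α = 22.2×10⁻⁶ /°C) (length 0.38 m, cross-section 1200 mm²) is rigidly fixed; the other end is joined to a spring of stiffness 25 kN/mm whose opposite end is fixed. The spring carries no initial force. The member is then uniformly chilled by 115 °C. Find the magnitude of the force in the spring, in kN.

Free thermal contraction: δ_free = αΔT L = 22.2×10⁻⁶ × 115 × 380 = 0.9701 mm.
With a force P in the spring, the elastic change of the member is PL/(AE) and that of the spring is P/k; compatibility requires their sum to equal δ_free.
So P = δ_free / [L/(AE) + 1/k] = 0.9701 / [ 380/(1200×70×10³) + 1/(25×10³) ].
P = 0.9701 / 4.452×10⁻⁵ = 21790 N.

P ≈ 21.8 kN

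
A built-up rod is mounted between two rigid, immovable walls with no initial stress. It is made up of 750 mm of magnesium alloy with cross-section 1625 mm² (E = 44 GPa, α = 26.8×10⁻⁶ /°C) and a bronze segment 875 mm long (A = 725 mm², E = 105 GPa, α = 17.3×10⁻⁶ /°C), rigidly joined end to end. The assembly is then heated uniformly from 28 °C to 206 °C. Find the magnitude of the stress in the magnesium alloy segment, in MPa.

Free thermal expansion of the whole bar: Σ αᵢΔT Lᵢ = 26.8×10⁻⁶×178×750 + 17.3×10⁻⁶×178×875 = 6.272 mm.
The rigid supports impose zero overall length change; the single axial force P common to all segments must satisfy P Σ Lᵢ/(AᵢEᵢ) = δ_free.
The series flexibility is Σ Lᵢ/(AᵢEᵢ) = 750/(1625×44×10³) + 875/(725×105×10³) = 2.198×10⁻⁵ mm/N.
So P = 6.272 / 2.198×10⁻⁵ = 285.3 kN, compressive.
σ_{magnesium alloy} = P / A = 285300 / 1625 = 175.6 MPa.

σ ≈ 176 MPa (compressive)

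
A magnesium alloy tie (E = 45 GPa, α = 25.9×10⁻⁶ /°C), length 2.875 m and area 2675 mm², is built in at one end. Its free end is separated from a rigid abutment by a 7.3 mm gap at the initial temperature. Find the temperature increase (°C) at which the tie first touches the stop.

The gap closes when αΔT L = 7.3 mm, since the tie is still unstressed at that instant.
So ΔT = g/(αL) = 7.3/(25.9×10⁻⁶ × 2875) = 98.04 °C.

ΔT ≈ 98 °C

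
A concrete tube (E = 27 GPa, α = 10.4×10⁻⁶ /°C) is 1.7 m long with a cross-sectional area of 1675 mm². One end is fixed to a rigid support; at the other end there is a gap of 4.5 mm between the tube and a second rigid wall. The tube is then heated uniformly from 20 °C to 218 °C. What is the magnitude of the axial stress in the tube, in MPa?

σ ≈ 0 MPa

If the wall were absent the tube would grow by αΔT L = 10.4×10⁻⁶ × 198 × 1700 = 3.501 mm.
Since δ_free = 3.5 mm is less than the 4.5 mm gap, the tube never touches the wall. No axial force develops.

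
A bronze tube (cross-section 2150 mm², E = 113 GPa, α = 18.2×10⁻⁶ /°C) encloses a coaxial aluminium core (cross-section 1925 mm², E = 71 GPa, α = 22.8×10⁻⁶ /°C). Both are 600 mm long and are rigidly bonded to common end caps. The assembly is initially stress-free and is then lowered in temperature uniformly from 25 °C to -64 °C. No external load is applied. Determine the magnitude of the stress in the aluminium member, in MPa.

Both members must finish at the same length. With the larger α, the aluminium tends to over-contract; the plates restrain it, putting the aluminium in tension and the bronze in compression. With no external load the two internal forces are equal and opposite, magnitude P.
Equating the net (thermal + elastic) strains gives |α₁ − α₂|·ΔT = P·[1/(A₁E₁) + 1/(A₂E₂)].
|α₁ − α₂|·ΔT = 4.6×10⁻⁶ × 89 = 0.0004094.
1/(A₁E₁) + 1/(A₂E₂) = 1/(2150×113×10³) + 1/(1925×71×10³) = 1.143×10⁻⁸ N⁻¹.
So P = 0.0004094 / 1.143×10⁻⁸ = 35.81 kN.
σ_{aluminium} = P/A₂ = 35810/1925 = 18.6 MPa, tensile.

σ ≈ 18.6 MPa (tensile)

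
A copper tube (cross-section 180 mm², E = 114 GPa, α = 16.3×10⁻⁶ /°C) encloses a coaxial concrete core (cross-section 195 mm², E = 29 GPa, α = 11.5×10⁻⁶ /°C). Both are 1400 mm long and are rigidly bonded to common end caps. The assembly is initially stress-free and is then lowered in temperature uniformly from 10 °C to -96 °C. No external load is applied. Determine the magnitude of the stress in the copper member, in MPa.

Both members must finish at the same length. With the larger α, the copper tends to over-contract; the plates restrain it, putting the copper in tension and the concrete in compression. With no external load the two internal forces are equal and opposite, magnitude P.
Compatibility of the two members (thermal + elastic change equal): (α₁ − α₂)ΔT = P·[1/(A₁E₁) + 1/(A₂E₂)].
|α₁ − α₂|·ΔT = 4.8×10⁻⁶ × 106 = 0.0005088.
1/(A₁E₁) + 1/(A₂E₂) = 1/(180×114×10³) + 1/(195×29×10³) = 2.256×10⁻⁷ N⁻¹.
So P = 0.0005088 / 2.256×10⁻⁷ = 2.256 kN.
σ_{copper} = P/A₁ = 2256/180 = 12.53 MPa, tensile.

σ ≈ 12.5 MPa (tensile)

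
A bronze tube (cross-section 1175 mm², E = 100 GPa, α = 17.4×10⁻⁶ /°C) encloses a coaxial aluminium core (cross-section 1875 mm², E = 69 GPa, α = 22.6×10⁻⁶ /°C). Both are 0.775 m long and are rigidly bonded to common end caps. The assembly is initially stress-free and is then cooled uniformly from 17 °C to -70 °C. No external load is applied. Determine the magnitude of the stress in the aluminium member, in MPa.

Both members must finish at the same length. With the larger α, the aluminium tends to over-contract; the plates restrain it, putting the aluminium in tension and the bronze in compression. With no external load the two internal forces are equal and opposite, magnitude P.
Compatibility of the two members (thermal + elastic change equal): (α₁ − α₂)ΔT = P·[1/(A₁E₁) + 1/(A₂E₂)].
|α₁ − α₂|·ΔT = 5.2×10⁻⁶ × 87 = 0.0004524.
1/(A₁E₁) + 1/(A₂E₂) = 1/(1175×100×10³) + 1/(1875×69×10³) = 1.624×10⁻⁸ N⁻¹.
P = 0.0004524 / 1.624×10⁻⁸ = 27860 N = 27.86 kN.
σ_{aluminium} = P/A₂ = 27860/1875 = 14.86 MPa, tensile.

σ ≈ 14.9 MPa (tensile)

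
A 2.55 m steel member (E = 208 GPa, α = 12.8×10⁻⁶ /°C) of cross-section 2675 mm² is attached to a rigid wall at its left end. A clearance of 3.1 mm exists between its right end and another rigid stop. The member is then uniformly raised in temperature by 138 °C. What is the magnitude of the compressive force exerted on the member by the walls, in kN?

P ≈ 306 kN

If the wall were absent the member would grow by αΔT L = 12.8×10⁻⁶ × 138 × 2550 = 4.504 mm.
The gap closes (δ_free > 3.1 mm) and the wall then resists a further 4.504 − 3.1 = 1.404 mm of expansion.
Compatibility: PL/(AE) = 1.404 mm, so σ = P/A = E × (1.404/2550) = 114.5 MPa.
P = σA = 114.5 × 2675 = 306.4 kN.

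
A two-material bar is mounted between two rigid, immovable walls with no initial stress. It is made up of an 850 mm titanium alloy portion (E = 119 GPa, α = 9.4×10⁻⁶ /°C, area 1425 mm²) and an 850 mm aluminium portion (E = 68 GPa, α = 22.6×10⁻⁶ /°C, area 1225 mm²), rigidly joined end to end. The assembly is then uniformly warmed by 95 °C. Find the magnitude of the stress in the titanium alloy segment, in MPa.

σ ≈ 119 MPa (compressive)

If the supports were absent, the total length change would be Σ αᵢΔT Lᵢ = 9.4×10⁻⁶×95×850 + 22.6×10⁻⁶×95×850 = 2.584 mm.
Since the ends are fixed, an axial force P builds up, equal in every segment, with P · Σ Lᵢ/(AᵢEᵢ) = δ_free.
Σ Lᵢ/(AᵢEᵢ) = 850/(1425×119×10³) + 850/(1225×68×10³) = 1.522×10⁻⁵ mm/N.
So P = 2.584 / 1.522×10⁻⁵ = 169.8 kN, compressive.
σ_{titanium alloy} = P / A = 169800 / 1425 = 119.2 MPa.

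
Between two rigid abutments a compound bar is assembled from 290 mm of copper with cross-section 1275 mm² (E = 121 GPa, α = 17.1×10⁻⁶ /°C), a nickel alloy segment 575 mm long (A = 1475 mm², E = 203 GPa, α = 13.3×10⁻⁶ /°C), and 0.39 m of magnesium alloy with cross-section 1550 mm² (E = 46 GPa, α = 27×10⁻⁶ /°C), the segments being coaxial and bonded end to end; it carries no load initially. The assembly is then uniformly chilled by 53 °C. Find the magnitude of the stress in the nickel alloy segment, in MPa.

σ ≈ 89.7 MPa (tensile)

If the supports were absent, the total length change would be Σ αᵢΔT Lᵢ = 17.1×10⁻⁶×53×290 + 13.3×10⁻⁶×53×575 + 27×10⁻⁶×53×390 = 1.226 mm.
Since the ends are fixed, an axial force P builds up, equal in every segment, with P · Σ Lᵢ/(AᵢEᵢ) = δ_free.
The series flexibility is Σ Lᵢ/(AᵢEᵢ) = 290/(1275×121×10³) + 575/(1475×203×10³) + 390/(1550×46×10³) = 9.27×10⁻⁶ mm/N.
P = 1.226 / 9.27×10⁻⁶ = 132300 N = 132.3 kN, tensile.
σ_{nickel alloy} = P / A = 132300 / 1475 = 89.68 MPa.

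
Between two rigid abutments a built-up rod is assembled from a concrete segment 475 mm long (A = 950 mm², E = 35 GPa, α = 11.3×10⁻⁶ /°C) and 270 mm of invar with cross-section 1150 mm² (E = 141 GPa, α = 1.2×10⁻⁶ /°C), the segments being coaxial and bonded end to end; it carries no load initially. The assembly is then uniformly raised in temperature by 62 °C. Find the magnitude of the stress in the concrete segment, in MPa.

Free thermal expansion of the whole bar: Σ αᵢΔT Lᵢ = 11.3×10⁻⁶×62×475 + 1.2×10⁻⁶×62×270 = 0.3529 mm.
Since the ends are fixed, an axial force P builds up, equal in every segment, with P · Σ Lᵢ/(AᵢEᵢ) = δ_free.
Σ Lᵢ/(AᵢEᵢ) = 475/(950×35×10³) + 270/(1150×141×10³) = 1.595×10⁻⁵ mm/N.
So P = 0.3529 / 1.595×10⁻⁵ = 22.12 kN, compressive.
σ_{concrete} = P / A = 22120 / 950 = 23.29 MPa.

σ ≈ 23.3 MPa (compressive)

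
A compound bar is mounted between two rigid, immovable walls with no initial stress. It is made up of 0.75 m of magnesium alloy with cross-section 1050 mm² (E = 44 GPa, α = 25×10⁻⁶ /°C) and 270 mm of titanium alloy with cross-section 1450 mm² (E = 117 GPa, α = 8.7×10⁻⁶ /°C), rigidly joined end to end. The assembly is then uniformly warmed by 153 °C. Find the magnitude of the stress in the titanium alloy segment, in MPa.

With the walls removed the bar would change length by δ_free = Σ αᵢΔT Lᵢ = 25×10⁻⁶×153×750 + 8.7×10⁻⁶×153×270 = 3.228 mm.
Since the ends are fixed, an axial force P builds up, equal in every segment, with P · Σ Lᵢ/(AᵢEᵢ) = δ_free.
The series flexibility is Σ Lᵢ/(AᵢEᵢ) = 750/(1050×44×10³) + 270/(1450×117×10³) = 1.783×10⁻⁵ mm/N.
P = 3.228 / 1.783×10⁻⁵ = 181100 N = 181.1 kN, compressive.
σ_{titanium alloy} = P / A = 181100 / 1450 = 124.9 MPa.

σ ≈ 125 MPa (compressive)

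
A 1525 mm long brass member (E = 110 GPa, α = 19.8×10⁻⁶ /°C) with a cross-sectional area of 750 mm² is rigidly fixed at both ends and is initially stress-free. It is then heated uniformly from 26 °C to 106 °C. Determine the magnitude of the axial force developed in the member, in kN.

The ends cannot move, so σ = EαΔT = 110×10³ × 19.8×10⁻⁶ × 80 = 174.2 MPa.
P = AEαΔT = 750 × 110×10³ × 19.8×10⁻⁶ × 80 = 130.7 kN (compressive).

P ≈ 131 kN (compressive)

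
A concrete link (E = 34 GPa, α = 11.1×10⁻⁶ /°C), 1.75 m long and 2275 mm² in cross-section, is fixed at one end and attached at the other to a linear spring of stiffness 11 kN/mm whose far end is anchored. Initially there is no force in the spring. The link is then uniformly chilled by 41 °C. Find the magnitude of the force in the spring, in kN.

The unrestrained thermal change is αΔT L = 11.1×10⁻⁶ × 41 × 1750 = 0.7964 mm.
Let P be the tensile force in the spring. The link extends elastically by PL/(AE) and the spring stretches by P/k; together these equal δ_free.
So P = δ_free / [L/(AE) + 1/k] = 0.7964 / [ 1750/(2275×34×10³) + 1/(11×10³) ].
P = 0.7964 / 0.0001135 = 7015 N.

P ≈ 7.01 kN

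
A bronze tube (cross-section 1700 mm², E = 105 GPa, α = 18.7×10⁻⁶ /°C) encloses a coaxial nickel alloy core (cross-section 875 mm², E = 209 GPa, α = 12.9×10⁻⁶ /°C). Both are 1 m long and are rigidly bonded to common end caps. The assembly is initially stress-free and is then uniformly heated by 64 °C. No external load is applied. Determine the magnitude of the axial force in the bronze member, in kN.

P ≈ 33.5 kN (compressive in the bronze)

The bronze has the larger α, so on heating it would change length more than the nickel alloy if both were free. The rigid plates force a common final length, so the bronze is put into compression and the nickel alloy into tension, with equal and opposite forces P (no external load).
Compatibility of the two members (thermal + elastic change equal): (α₁ − α₂)ΔT = P·[1/(A₁E₁) + 1/(A₂E₂)].
|α₁ − α₂|·ΔT = 5.8×10⁻⁶ × 64 = 0.0003712.
1/(A₁E₁) + 1/(A₂E₂) = 1/(1700×105×10³) + 1/(875×209×10³) = 1.107×10⁻⁸ N⁻¹.
So P = 0.0003712 / 1.107×10⁻⁸ = 33.53 kN.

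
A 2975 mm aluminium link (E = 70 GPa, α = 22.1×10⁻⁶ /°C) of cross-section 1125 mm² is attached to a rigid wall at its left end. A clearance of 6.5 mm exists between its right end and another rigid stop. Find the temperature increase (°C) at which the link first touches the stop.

Contact occurs when the free expansion equals the gap: αΔT L = 6.5 mm.
ΔT = 6.5 / (22.1×10⁻⁶ × 2975) = 98.86 °C.

ΔT ≈ 98.9 °C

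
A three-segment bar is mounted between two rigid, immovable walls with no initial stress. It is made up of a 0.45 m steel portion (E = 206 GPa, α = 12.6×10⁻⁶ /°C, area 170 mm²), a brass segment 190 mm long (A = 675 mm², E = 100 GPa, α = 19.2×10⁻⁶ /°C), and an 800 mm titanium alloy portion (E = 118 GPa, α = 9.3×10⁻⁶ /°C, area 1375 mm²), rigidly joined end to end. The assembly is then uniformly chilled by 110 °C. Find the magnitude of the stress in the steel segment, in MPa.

σ ≈ 526 MPa (tensile)

Free thermal contraction of the whole bar: Σ αᵢΔT Lᵢ = 12.6×10⁻⁶×110×450 + 19.2×10⁻⁶×110×190 + 9.3×10⁻⁶×110×800 = 1.843 mm.
The rigid supports impose zero overall length change; the single axial force P common to all segments must satisfy P Σ Lᵢ/(AᵢEᵢ) = δ_free.
The series flexibility is Σ Lᵢ/(AᵢEᵢ) = 450/(170×206×10³) + 190/(675×100×10³) + 800/(1375×118×10³) = 2.06×10⁻⁵ mm/N.
P = 1.843 / 2.06×10⁻⁵ = 89500 N = 89.5 kN, tensile.
σ_{steel} = P / A = 89500 / 170 = 526.5 MPa.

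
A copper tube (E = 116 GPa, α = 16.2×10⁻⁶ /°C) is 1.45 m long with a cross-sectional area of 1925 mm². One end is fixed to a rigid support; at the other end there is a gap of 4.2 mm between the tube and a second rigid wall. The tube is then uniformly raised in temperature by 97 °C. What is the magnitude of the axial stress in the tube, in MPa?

If the wall were absent the tube would grow by αΔT L = 16.2×10⁻⁶ × 97 × 1450 = 2.279 mm.
This is smaller than the 4.2 mm clearance, so the tube expands freely without reaching the stop — the stress is zero.

σ ≈ 0 MPa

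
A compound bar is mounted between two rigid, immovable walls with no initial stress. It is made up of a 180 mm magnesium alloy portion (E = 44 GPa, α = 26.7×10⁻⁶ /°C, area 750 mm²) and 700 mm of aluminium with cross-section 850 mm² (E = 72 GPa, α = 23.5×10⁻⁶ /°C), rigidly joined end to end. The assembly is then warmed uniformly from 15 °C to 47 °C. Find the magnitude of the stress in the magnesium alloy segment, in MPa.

σ ≈ 53.7 MPa (compressive)

Free thermal expansion of the whole bar: Σ αᵢΔT Lᵢ = 26.7×10⁻⁶×32×180 + 23.5×10⁻⁶×32×700 = 0.6802 mm.
The walls prevent any net length change, so an axial force P (same in every segment) develops. Compatibility: P · Σ Lᵢ/(AᵢEᵢ) = δ_free.
The series flexibility is Σ Lᵢ/(AᵢEᵢ) = 180/(750×44×10³) + 700/(850×72×10³) = 1.689×10⁻⁵ mm/N.
Hence P = δ_free / Σ(L/AE) = 0.6802/1.689×10⁻⁵ = 40.27 kN (compressive).
σ_{magnesium alloy} = P / A = 40270 / 750 = 53.69 MPa.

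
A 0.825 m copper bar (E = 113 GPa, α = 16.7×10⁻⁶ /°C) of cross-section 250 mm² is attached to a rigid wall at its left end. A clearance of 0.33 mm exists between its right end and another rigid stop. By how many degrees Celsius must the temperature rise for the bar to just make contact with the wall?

ΔT ≈ 24 °C

Contact occurs when the free expansion equals the gap: αΔT L = 0.33 mm.
ΔT = 0.33 / (16.7×10⁻⁶ × 825) = 23.95 °C.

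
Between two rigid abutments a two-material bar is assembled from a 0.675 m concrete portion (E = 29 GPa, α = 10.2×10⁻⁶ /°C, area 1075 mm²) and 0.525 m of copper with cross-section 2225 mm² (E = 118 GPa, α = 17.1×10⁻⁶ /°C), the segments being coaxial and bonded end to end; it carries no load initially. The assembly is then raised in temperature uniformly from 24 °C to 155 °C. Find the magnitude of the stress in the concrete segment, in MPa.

With the walls removed the bar would change length by δ_free = Σ αᵢΔT Lᵢ = 10.2×10⁻⁶×131×675 + 17.1×10⁻⁶×131×525 = 2.078 mm.
Since the ends are fixed, an axial force P builds up, equal in every segment, with P · Σ Lᵢ/(AᵢEᵢ) = δ_free.
The series flexibility is Σ Lᵢ/(AᵢEᵢ) = 675/(1075×29×10³) + 525/(2225×118×10³) = 2.365×10⁻⁵ mm/N.
P = 2.078 / 2.365×10⁻⁵ = 87860 N = 87.86 kN, compressive.
σ_{concrete} = P / A = 87860 / 1075 = 81.73 MPa.

σ ≈ 81.7 MPa (compressive)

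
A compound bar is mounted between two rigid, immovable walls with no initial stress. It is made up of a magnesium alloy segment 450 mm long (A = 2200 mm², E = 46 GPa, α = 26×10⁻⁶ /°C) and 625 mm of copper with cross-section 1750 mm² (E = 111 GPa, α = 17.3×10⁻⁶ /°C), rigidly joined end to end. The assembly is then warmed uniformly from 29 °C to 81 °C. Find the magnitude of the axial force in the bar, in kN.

With the walls removed the bar would change length by δ_free = Σ αᵢΔT Lᵢ = 26×10⁻⁶×52×450 + 17.3×10⁻⁶×52×625 = 1.171 mm.
The walls prevent any net length change, so an axial force P (same in every segment) develops. Compatibility: P · Σ Lᵢ/(AᵢEᵢ) = δ_free.
Σ Lᵢ/(AᵢEᵢ) = 450/(2200×46×10³) + 625/(1750×111×10³) = 7.664×10⁻⁶ mm/N.
P = 1.171 / 7.664×10⁻⁶ = 152700 N = 152.7 kN, compressive.

P ≈ 153 kN (compressive)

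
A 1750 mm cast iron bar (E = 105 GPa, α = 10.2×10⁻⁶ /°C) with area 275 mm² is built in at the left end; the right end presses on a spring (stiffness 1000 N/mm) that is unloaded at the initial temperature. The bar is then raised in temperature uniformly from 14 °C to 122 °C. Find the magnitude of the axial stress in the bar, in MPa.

σ ≈ 6.61 MPa (compressive)

Free thermal expansion: δ_free = αΔT L = 10.2×10⁻⁶ × 108 × 1750 = 1.928 mm.
Let P be the compressive force at the spring. The bar shortens elastically by PL/(AE) and the spring compresses by P/k; together these equal δ_free.
P [ L/(AE) + 1/k ] = δ_free → P [ 1750/(275×105×10³) + 1/(1000) ] = 1.928.
P = 1.928 / 0.001061 = 1818 N.
σ = P/A = 1818/275 = 6.61 MPa.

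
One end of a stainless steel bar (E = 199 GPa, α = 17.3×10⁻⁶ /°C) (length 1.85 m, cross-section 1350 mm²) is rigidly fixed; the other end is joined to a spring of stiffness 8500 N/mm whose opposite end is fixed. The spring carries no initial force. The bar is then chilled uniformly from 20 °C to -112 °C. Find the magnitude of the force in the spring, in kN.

Free thermal contraction: δ_free = αΔT L = 17.3×10⁻⁶ × 132 × 1850 = 4.225 mm.
Let P be the tensile force in the spring. The bar extends elastically by PL/(AE) and the spring stretches by P/k; together these equal δ_free.
So P = δ_free / [L/(AE) + 1/k] = 4.225 / [ 1850/(1350×199×10³) + 1/(8500) ].
P = 4.225 / 0.0001245 = 33920 N.

P ≈ 33.9 kN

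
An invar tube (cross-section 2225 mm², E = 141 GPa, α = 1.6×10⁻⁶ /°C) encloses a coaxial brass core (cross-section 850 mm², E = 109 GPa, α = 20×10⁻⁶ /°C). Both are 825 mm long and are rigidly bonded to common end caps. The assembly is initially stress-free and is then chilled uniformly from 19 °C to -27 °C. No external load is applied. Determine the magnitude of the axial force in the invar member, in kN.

Equilibrium of a rigid end plate with no external load gives equal and opposite internal forces ±P in the two members. Since α_{brass} > α_{invar}, cooling drives the brass into tension and the invar into compression.
Compatibility of the two members (thermal + elastic change equal): (α₁ − α₂)ΔT = P·[1/(A₁E₁) + 1/(A₂E₂)].
|α₁ − α₂|·ΔT = 18.4×10⁻⁶ × 46 = 0.0008464.
1/(A₁E₁) + 1/(A₂E₂) = 1/(2225×141×10³) + 1/(850×109×10³) = 1.398×10⁻⁸ N⁻¹.
So P = 0.0008464 / 1.398×10⁻⁸ = 60.54 kN.

P ≈ 60.5 kN (compressive in the invar)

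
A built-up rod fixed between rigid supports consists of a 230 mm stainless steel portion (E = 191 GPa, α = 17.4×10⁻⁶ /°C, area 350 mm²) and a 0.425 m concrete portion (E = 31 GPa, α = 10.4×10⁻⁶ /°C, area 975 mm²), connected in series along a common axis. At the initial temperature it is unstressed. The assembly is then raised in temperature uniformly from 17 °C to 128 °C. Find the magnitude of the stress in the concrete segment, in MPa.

With the walls removed the bar would change length by δ_free = Σ αᵢΔT Lᵢ = 17.4×10⁻⁶×111×230 + 10.4×10⁻⁶×111×425 = 0.9348 mm.
The walls prevent any net length change, so an axial force P (same in every segment) develops. Compatibility: P · Σ Lᵢ/(AᵢEᵢ) = δ_free.
Σ Lᵢ/(AᵢEᵢ) = 230/(350×191×10³) + 425/(975×31×10³) = 1.75×10⁻⁵ mm/N.
So P = 0.9348 / 1.75×10⁻⁵ = 53.41 kN, compressive.
σ_{concrete} = P / A = 53410 / 975 = 54.78 MPa.

σ ≈ 54.8 MPa (compressive)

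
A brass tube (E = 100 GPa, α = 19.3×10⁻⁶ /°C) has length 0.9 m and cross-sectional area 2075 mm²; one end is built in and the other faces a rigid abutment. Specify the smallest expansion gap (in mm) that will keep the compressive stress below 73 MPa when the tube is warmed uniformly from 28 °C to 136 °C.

g ≈ 1.22 mm

With no wall the tube would lengthen by αΔT L = 19.3×10⁻⁶ × 108 × 900 = 1.876 mm.
At the allowable stress the elastic shortening the wall may impose is σL/E = 73 × 900 / (100×10³) = 0.657 mm.
So the gap has to take up the difference, g_min = δ_free − σL/E = 1.876 − 0.657 = 1.219 mm.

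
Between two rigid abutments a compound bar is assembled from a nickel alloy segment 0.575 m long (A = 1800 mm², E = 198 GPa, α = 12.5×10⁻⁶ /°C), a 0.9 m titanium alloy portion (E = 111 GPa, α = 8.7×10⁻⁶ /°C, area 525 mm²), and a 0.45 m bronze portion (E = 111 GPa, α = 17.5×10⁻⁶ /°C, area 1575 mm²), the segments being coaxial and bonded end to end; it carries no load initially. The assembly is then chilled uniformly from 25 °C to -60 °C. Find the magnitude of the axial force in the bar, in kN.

P ≈ 99.1 kN (tensile)

Free thermal contraction of the whole bar: Σ αᵢΔT Lᵢ = 12.5×10⁻⁶×85×575 + 8.7×10⁻⁶×85×900 + 17.5×10⁻⁶×85×450 = 1.946 mm.
The walls prevent any net length change, so an axial force P (same in every segment) develops. Compatibility: P · Σ Lᵢ/(AᵢEᵢ) = δ_free.
The series flexibility is Σ Lᵢ/(AᵢEᵢ) = 575/(1800×198×10³) + 900/(525×111×10³) + 450/(1575×111×10³) = 1.963×10⁻⁵ mm/N.
Hence P = δ_free / Σ(L/AE) = 1.946/1.963×10⁻⁵ = 99.12 kN (tensile).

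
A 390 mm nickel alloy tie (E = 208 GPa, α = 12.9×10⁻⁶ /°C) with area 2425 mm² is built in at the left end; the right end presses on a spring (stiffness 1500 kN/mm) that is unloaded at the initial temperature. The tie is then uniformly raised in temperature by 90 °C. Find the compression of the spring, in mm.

If the spring were absent the tie would lengthen by αΔT L = 12.9×10⁻⁶ × 90 × 390 = 0.4528 mm.
Let P be the compressive force at the spring. The tie shortens elastically by PL/(AE) and the spring compresses by P/k; together these equal δ_free.
P [ L/(AE) + 1/k ] = δ_free → P [ 390/(2425×208×10³) + 1/(1500×10³) ] = 0.4528.
P = 0.4528 / 1.44×10⁻⁶ = 314500 N.
Spring compression = P/k = 314500/(1500×10³) = 0.2096 mm.

δ ≈ 0.21 mm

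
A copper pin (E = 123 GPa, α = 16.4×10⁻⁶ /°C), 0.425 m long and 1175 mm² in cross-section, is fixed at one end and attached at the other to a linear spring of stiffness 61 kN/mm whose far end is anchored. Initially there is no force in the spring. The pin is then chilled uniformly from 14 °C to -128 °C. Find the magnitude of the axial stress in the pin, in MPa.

The unrestrained thermal change is αΔT L = 16.4×10⁻⁶ × 142 × 425 = 0.9897 mm.
Let P be the tensile force in the spring. The pin extends elastically by PL/(AE) and the spring stretches by P/k; together these equal δ_free.
P [ L/(AE) + 1/k ] = δ_free → P [ 425/(1175×123×10³) + 1/(61×10³) ] = 0.9897.
P = 0.9897 / 1.933×10⁻⁵ = 51190 N.
σ = P/A = 51190/1175 = 43.57 MPa.

σ ≈ 43.6 MPa (tensile)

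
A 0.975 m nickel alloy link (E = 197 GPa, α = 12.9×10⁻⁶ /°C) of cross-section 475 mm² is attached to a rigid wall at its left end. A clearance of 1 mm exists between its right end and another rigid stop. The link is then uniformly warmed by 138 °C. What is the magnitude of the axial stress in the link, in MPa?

σ ≈ 149 MPa (compressive)

If the wall were absent the link would grow by αΔT L = 12.9×10⁻⁶ × 138 × 975 = 1.736 mm.
After closing the 1 mm clearance, 1.736 − 1 = 0.7357 mm of expansion remains to be suppressed by the wall.
That suppressed elongation corresponds to σ = E·Δ/L = 197×10³ × 0.7357/975 = 148.6 MPa.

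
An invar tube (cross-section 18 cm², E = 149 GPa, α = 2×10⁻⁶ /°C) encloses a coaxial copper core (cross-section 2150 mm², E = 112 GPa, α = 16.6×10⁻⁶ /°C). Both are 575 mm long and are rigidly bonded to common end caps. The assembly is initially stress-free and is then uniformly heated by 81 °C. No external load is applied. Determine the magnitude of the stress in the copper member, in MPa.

σ ≈ 69.8 MPa (compressive)

Equilibrium of a rigid end plate with no external load gives equal and opposite internal forces ±P in the two members. Since α_{copper} > α_{invar}, heating drives the copper into compression and the invar into tension.
Setting the final lengths equal and cancelling L: (α₁ − α₂)ΔT = P/(A₁E₁) + P/(A₂E₂).
|α₁ − α₂|·ΔT = 14.6×10⁻⁶ × 81 = 0.001183.
1/(A₁E₁) + 1/(A₂E₂) = 1/(1800×149×10³) + 1/(2150×112×10³) = 7.881×10⁻⁹ N⁻¹.
So P = 0.001183 / 7.881×10⁻⁹ = 150 kN.
σ_{copper} = P/A₂ = 150000/2150 = 69.79 MPa, compressive.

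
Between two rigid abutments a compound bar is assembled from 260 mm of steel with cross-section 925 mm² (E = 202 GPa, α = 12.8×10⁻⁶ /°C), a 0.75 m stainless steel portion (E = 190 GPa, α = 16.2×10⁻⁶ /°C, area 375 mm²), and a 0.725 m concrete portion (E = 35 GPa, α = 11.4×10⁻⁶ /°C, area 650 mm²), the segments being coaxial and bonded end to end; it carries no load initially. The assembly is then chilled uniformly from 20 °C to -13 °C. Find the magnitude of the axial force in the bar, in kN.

P ≈ 17.9 kN (tensile)

Free thermal contraction of the whole bar: Σ αᵢΔT Lᵢ = 12.8×10⁻⁶×33×260 + 16.2×10⁻⁶×33×750 + 11.4×10⁻⁶×33×725 = 0.7835 mm.
The rigid supports impose zero overall length change; the single axial force P common to all segments must satisfy P Σ Lᵢ/(AᵢEᵢ) = δ_free.
The series flexibility is Σ Lᵢ/(AᵢEᵢ) = 260/(925×202×10³) + 750/(375×190×10³) + 725/(650×35×10³) = 4.379×10⁻⁵ mm/N.
Hence P = δ_free / Σ(L/AE) = 0.7835/4.379×10⁻⁵ = 17.89 kN (tensile).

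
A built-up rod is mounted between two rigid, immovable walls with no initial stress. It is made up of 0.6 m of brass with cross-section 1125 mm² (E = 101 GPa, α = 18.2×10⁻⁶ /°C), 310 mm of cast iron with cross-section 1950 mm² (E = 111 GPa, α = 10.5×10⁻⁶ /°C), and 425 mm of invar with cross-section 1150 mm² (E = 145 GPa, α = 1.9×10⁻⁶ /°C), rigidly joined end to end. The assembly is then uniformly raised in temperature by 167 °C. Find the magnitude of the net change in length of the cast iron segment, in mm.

|ΔL| ≈ 0.157 mm

If the supports were absent, the total length change would be Σ αᵢΔT Lᵢ = 18.2×10⁻⁶×167×600 + 10.5×10⁻⁶×167×310 + 1.9×10⁻⁶×167×425 = 2.502 mm.
Since the ends are fixed, an axial force P builds up, equal in every segment, with P · Σ Lᵢ/(AᵢEᵢ) = δ_free.
The series flexibility is Σ Lᵢ/(AᵢEᵢ) = 600/(1125×101×10³) + 310/(1950×111×10³) + 425/(1150×145×10³) = 9.261×10⁻⁶ mm/N.
P = 2.502 / 9.261×10⁻⁶ = 270200 N = 270.2 kN, compressive.
For the cast iron segment, free thermal change = 10.5×10⁻⁶×167×310 = 0.5436 mm and elastic change from P = 270200×310/(1950×111×10³) = 0.3869 mm; these oppose, so the net change is 0.157 mm (segment lengthens).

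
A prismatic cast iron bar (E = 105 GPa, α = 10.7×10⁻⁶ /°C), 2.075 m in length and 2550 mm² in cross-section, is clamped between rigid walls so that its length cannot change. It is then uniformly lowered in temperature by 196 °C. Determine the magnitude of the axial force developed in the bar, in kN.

P ≈ 562 kN (tensile)

Full restraint means ε = 0, so the stress is σ = EαΔT = 105×10³ × 10.7×10⁻⁶ × 196 = 220.2 MPa.
P = AEαΔT = 2550 × 105×10³ × 10.7×10⁻⁶ × 196 = 561.5 kN (tensile).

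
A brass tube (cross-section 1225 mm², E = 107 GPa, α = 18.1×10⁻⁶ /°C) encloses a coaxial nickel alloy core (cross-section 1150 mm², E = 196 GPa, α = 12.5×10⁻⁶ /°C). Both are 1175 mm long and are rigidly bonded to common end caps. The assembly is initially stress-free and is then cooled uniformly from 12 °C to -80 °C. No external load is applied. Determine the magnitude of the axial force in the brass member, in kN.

Both members must finish at the same length. With the larger α, the brass tends to over-contract; the plates restrain it, putting the brass in tension and the nickel alloy in compression. With no external load the two internal forces are equal and opposite, magnitude P.
Equating the net (thermal + elastic) strains gives |α₁ − α₂|·ΔT = P·[1/(A₁E₁) + 1/(A₂E₂)].
|α₁ − α₂|·ΔT = 5.6×10⁻⁶ × 92 = 0.0005152.
1/(A₁E₁) + 1/(A₂E₂) = 1/(1225×107×10³) + 1/(1150×196×10³) = 1.207×10⁻⁸ N⁻¹.
P = 0.0005152 / 1.207×10⁻⁸ = 42700 N = 42.7 kN.

P ≈ 42.7 kN (tensile in the brass)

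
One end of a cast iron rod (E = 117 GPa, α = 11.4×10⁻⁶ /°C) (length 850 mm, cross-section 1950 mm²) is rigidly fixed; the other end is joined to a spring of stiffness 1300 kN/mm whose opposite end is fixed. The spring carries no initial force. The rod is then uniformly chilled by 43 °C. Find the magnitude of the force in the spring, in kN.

P ≈ 92.7 kN

Free thermal contraction: δ_free = αΔT L = 11.4×10⁻⁶ × 43 × 850 = 0.4167 mm.
Let P be the tensile force in the spring. The rod extends elastically by PL/(AE) and the spring stretches by P/k; together these equal δ_free.
P [ L/(AE) + 1/k ] = δ_free → P [ 850/(1950×117×10³) + 1/(1300×10³) ] = 0.4167.
P = 0.4167 / 4.495×10⁻⁶ = 92700 N.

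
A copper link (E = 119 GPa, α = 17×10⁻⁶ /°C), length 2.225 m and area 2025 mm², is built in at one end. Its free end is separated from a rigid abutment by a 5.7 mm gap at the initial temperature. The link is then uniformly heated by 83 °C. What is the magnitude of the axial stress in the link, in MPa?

σ ≈ 0 MPa

Free thermal elongation = αΔT L = 17×10⁻⁶ × 83 × 2225 = 3.139 mm.
Since δ_free = 3.14 mm is less than the 5.7 mm gap, the link never touches the wall. No axial force develops.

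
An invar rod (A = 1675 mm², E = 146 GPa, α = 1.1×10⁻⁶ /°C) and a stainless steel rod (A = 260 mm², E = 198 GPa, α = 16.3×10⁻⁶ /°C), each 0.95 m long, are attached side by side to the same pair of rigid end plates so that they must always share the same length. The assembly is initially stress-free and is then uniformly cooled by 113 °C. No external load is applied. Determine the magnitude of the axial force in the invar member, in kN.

The stainless steel has the larger α, so on cooling it would change length more than the invar if both were free. The rigid plates force a common final length, so the stainless steel is put into tension and the invar into compression, with equal and opposite forces P (no external load).
Compatibility of the two members (thermal + elastic change equal): (α₁ − α₂)ΔT = P·[1/(A₁E₁) + 1/(A₂E₂)].
|α₁ − α₂|·ΔT = 15.2×10⁻⁶ × 113 = 0.001718.
1/(A₁E₁) + 1/(A₂E₂) = 1/(1675×146×10³) + 1/(260×198×10³) = 2.351×10⁻⁸ N⁻¹.
P = 0.001718 / 2.351×10⁻⁸ = 73050 N = 73.05 kN.

P ≈ 73 kN (compressive in the invar)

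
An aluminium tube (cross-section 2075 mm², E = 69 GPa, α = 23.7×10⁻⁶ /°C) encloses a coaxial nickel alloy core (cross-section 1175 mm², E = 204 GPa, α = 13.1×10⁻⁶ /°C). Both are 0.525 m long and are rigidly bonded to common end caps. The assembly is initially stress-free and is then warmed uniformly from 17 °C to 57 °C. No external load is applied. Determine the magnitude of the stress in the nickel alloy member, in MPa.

σ ≈ 32.3 MPa (tensile)

Both members must finish at the same length. With the larger α, the aluminium tends to over-expand; the plates restrain it, putting the aluminium in compression and the nickel alloy in tension. With no external load the two internal forces are equal and opposite, magnitude P.
Equating the net (thermal + elastic) strains gives |α₁ − α₂|·ΔT = P·[1/(A₁E₁) + 1/(A₂E₂)].
|α₁ − α₂|·ΔT = 10.6×10⁻⁶ × 40 = 0.000424.
1/(A₁E₁) + 1/(A₂E₂) = 1/(2075×69×10³) + 1/(1175×204×10³) = 1.116×10⁻⁸ N⁻¹.
P = 0.000424 / 1.116×10⁻⁸ = 38010 N = 38.01 kN.
σ_{nickel alloy} = P/A₂ = 38010/1175 = 32.34 MPa, tensile.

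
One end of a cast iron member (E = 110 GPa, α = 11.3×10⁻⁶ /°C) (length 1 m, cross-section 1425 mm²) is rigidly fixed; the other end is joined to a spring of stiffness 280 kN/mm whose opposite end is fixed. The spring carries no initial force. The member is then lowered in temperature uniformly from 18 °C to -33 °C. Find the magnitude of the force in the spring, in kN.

If the spring were absent the member would shorten by αΔT L = 11.3×10⁻⁶ × 51 × 1000 = 0.5763 mm.
With a force P in the spring, the elastic change of the member is PL/(AE) and that of the spring is P/k; compatibility requires their sum to equal δ_free.
So P = δ_free / [L/(AE) + 1/k] = 0.5763 / [ 1000/(1425×110×10³) + 1/(280×10³) ].
P = 0.5763 / 9.951×10⁻⁶ = 57910 N.

P ≈ 57.9 kN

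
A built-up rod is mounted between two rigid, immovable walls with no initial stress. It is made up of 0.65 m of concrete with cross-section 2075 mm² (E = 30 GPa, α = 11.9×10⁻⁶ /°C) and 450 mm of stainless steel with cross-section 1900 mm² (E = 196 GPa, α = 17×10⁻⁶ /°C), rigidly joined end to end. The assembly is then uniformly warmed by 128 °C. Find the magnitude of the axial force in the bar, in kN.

P ≈ 169 kN (compressive)

If the supports were absent, the total length change would be Σ αᵢΔT Lᵢ = 11.9×10⁻⁶×128×650 + 17×10⁻⁶×128×450 = 1.969 mm.
Since the ends are fixed, an axial force P builds up, equal in every segment, with P · Σ Lᵢ/(AᵢEᵢ) = δ_free.
The series flexibility is Σ Lᵢ/(AᵢEᵢ) = 650/(2075×30×10³) + 450/(1900×196×10³) = 1.165×10⁻⁵ mm/N.
So P = 1.969 / 1.165×10⁻⁵ = 169 kN, compressive.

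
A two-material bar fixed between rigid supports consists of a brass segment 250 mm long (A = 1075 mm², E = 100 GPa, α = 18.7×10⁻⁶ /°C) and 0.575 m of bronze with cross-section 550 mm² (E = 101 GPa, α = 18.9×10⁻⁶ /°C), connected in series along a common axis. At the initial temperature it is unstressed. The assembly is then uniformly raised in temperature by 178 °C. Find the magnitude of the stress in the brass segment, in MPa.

With the walls removed the bar would change length by δ_free = Σ αᵢΔT Lᵢ = 18.7×10⁻⁶×178×250 + 18.9×10⁻⁶×178×575 = 2.767 mm.
Since the ends are fixed, an axial force P builds up, equal in every segment, with P · Σ Lᵢ/(AᵢEᵢ) = δ_free.
The series flexibility is Σ Lᵢ/(AᵢEᵢ) = 250/(1075×100×10³) + 575/(550×101×10³) = 1.268×10⁻⁵ mm/N.
So P = 2.767 / 1.268×10⁻⁵ = 218.2 kN, compressive.
σ_{brass} = P / A = 218200 / 1075 = 203 MPa.

σ ≈ 203 MPa (compressive)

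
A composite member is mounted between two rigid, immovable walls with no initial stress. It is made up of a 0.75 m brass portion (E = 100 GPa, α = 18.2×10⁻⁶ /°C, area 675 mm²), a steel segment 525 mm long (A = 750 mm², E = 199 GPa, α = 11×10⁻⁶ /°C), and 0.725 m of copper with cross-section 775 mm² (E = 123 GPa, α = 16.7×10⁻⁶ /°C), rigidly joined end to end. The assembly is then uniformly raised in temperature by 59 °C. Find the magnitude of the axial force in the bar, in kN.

Free thermal expansion of the whole bar: Σ αᵢΔT Lᵢ = 18.2×10⁻⁶×59×750 + 11×10⁻⁶×59×525 + 16.7×10⁻⁶×59×725 = 1.86 mm.
Since the ends are fixed, an axial force P builds up, equal in every segment, with P · Σ Lᵢ/(AᵢEᵢ) = δ_free.
The series flexibility is Σ Lᵢ/(AᵢEᵢ) = 750/(675×100×10³) + 525/(750×199×10³) + 725/(775×123×10³) = 2.223×10⁻⁵ mm/N.
Hence P = δ_free / Σ(L/AE) = 1.86/2.223×10⁻⁵ = 83.67 kN (compressive).

P ≈ 83.7 kN (compressive)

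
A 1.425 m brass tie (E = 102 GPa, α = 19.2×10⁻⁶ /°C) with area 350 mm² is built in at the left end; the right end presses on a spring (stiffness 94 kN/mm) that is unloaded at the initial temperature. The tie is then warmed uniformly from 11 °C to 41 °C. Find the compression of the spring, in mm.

Free thermal expansion: δ_free = αΔT L = 19.2×10⁻⁶ × 30 × 1425 = 0.8208 mm.
With a force P in the spring, the elastic change of the tie is PL/(AE) and that of the spring is P/k; compatibility requires their sum to equal δ_free.
P [ L/(AE) + 1/k ] = δ_free → P [ 1425/(350×102×10³) + 1/(94×10³) ] = 0.8208.
P = 0.8208 / 5.055×10⁻⁵ = 16240 N.
Spring compression = P/k = 16240/(94×10³) = 0.1727 mm.

δ ≈ 0.173 mm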